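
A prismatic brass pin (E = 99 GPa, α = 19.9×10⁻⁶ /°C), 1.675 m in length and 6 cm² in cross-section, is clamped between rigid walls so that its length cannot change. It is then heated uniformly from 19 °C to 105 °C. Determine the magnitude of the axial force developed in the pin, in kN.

P ≈ 102 kN (compressive)

The ends cannot move, so σ = EαΔT = 99×10³ × 19.9×10⁻⁶ × 86 = 169.4 MPa.
Then P = σA = 169.4 × 600 mm² = 101.7 kN, compressive.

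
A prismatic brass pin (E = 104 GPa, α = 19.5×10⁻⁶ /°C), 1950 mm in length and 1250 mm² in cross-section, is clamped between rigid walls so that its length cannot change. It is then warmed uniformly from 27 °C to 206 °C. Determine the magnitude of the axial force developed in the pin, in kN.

P ≈ 454 kN (compressive)

The ends cannot move, so σ = EαΔT = 104×10³ × 19.5×10⁻⁶ × 179 = 363 MPa.
P = AEαΔT = 1250 × 104×10³ × 19.5×10⁻⁶ × 179 = 453.8 kN (compressive).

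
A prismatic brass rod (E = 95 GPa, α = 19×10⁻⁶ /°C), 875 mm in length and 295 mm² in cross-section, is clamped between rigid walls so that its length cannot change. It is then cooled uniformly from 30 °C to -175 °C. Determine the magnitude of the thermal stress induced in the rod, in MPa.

The supports are rigid, so the total axial strain is zero. The restrained thermal strain is ε = αΔT = 19×10⁻⁶ × 205 = 3895×10⁻⁶.
σ = EαΔT = 95×10³ × 19×10⁻⁶ × 205 = 370 MPa (tensile; the rod is trying to contract).

σ ≈ 370 MPa (tensile)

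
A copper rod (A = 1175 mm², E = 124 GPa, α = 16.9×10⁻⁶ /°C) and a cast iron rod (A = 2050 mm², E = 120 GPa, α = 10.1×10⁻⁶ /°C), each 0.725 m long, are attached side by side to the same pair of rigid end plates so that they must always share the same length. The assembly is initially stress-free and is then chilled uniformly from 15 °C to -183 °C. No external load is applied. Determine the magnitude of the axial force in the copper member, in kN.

P ≈ 123 kN (tensile in the copper)

Equilibrium of a rigid end plate with no external load gives equal and opposite internal forces ±P in the two members. Since α_{copper} > α_{cast iron}, cooling drives the copper into tension and the cast iron into compression.
Equating the net (thermal + elastic) strains gives |α₁ − α₂|·ΔT = P·[1/(A₁E₁) + 1/(A₂E₂)].
|α₁ − α₂|·ΔT = 6.8×10⁻⁶ × 198 = 0.001346.
1/(A₁E₁) + 1/(A₂E₂) = 1/(1175×124×10³) + 1/(2050×120×10³) = 1.093×10⁻⁸ N⁻¹.
So P = 0.001346 / 1.093×10⁻⁸ = 123.2 kN.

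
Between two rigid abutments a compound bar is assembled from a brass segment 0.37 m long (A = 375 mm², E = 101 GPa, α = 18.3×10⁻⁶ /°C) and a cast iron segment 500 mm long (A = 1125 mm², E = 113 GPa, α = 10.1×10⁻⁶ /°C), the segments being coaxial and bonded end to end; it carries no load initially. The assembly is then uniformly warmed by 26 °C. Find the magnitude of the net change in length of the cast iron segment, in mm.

With the walls removed the bar would change length by δ_free = Σ αᵢΔT Lᵢ = 18.3×10⁻⁶×26×370 + 10.1×10⁻⁶×26×500 = 0.3073 mm.
Since the ends are fixed, an axial force P builds up, equal in every segment, with P · Σ Lᵢ/(AᵢEᵢ) = δ_free.
The series flexibility is Σ Lᵢ/(AᵢEᵢ) = 370/(375×101×10³) + 500/(1125×113×10³) = 1.37×10⁻⁵ mm/N.
Hence P = δ_free / Σ(L/AE) = 0.3073/1.37×10⁻⁵ = 22.43 kN (compressive).
For the cast iron segment, free thermal change = 10.1×10⁻⁶×26×500 = 0.1313 mm and elastic change from P = 22430×500/(1125×113×10³) = 0.08822 mm; these oppose, so the net change is 0.0431 mm (segment lengthens).

|ΔL| ≈ 0.0431 mm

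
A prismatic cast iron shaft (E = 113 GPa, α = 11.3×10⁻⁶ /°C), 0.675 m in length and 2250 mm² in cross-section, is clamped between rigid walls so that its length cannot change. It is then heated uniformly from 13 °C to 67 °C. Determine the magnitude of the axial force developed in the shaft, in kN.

P ≈ 155 kN (compressive)

With zero net strain, σ = E·αΔT = 113 GPa × 11.3×10⁻⁶ × 54 = 68.95 MPa.
Then P = σA = 68.95 × 2250 mm² = 155.1 kN, compressive.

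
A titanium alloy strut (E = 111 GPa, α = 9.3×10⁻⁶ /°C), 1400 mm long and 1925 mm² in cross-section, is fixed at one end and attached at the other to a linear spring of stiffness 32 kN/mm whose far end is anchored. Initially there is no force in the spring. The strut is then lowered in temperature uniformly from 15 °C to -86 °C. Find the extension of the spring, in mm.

If the spring were absent the strut would shorten by αΔT L = 9.3×10⁻⁶ × 101 × 1400 = 1.315 mm.
With a force P in the spring, the elastic change of the strut is PL/(AE) and that of the spring is P/k; compatibility requires their sum to equal δ_free.
P [ L/(AE) + 1/k ] = δ_free → P [ 1400/(1925×111×10³) + 1/(32×10³) ] = 1.315.
P = 1.315 / 3.78×10⁻⁵ = 34790 N.
Spring extension = P/k = 34790/(32×10³) = 1.087 mm.

δ ≈ 1.09 mm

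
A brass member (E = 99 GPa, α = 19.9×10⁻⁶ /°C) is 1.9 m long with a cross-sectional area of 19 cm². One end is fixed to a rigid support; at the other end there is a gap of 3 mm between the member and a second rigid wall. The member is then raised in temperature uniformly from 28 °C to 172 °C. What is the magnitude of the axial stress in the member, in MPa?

Unrestrained expansion: δ_free = αΔT L = 19.9×10⁻⁶ × 144 × 1900 = 5.445 mm.
The gap closes (δ_free > 3 mm) and the wall then resists a further 5.445 − 3 = 2.445 mm of expansion.
Compatibility: PL/(AE) = 2.445 mm, so σ = P/A = E × (2.445/1900) = 127.4 MPa.

σ ≈ 127 MPa (compressive)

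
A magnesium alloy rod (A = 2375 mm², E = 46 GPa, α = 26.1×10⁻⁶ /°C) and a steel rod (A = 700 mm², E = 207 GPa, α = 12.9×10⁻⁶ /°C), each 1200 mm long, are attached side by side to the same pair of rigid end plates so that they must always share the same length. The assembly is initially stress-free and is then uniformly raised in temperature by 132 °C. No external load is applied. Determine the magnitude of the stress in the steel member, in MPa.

Both members must finish at the same length. With the larger α, the magnesium alloy tends to over-expand; the plates restrain it, putting the magnesium alloy in compression and the steel in tension. With no external load the two internal forces are equal and opposite, magnitude P.
Compatibility of the two members (thermal + elastic change equal): (α₁ − α₂)ΔT = P·[1/(A₁E₁) + 1/(A₂E₂)].
|α₁ − α₂|·ΔT = 13.2×10⁻⁶ × 132 = 0.001742.
1/(A₁E₁) + 1/(A₂E₂) = 1/(2375×46×10³) + 1/(700×207×10³) = 1.605×10⁻⁸ N⁻¹.
So P = 0.001742 / 1.605×10⁻⁸ = 108.5 kN.
σ_{steel} = P/A₂ = 108500/700 = 155 MPa, tensile.

σ ≈ 155 MPa (tensile)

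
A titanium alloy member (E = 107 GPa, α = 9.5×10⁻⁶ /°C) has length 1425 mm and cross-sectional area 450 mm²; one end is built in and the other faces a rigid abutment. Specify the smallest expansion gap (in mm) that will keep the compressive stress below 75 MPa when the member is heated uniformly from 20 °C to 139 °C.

g ≈ 0.612 mm

With no wall the member would lengthen by αΔT L = 9.5×10⁻⁶ × 119 × 1425 = 1.611 mm.
At the allowable stress the elastic shortening the wall may impose is σL/E = 75 × 1425 / (107×10³) = 0.9988 mm.
So the gap has to take up the difference, g_min = δ_free − σL/E = 1.611 − 0.9988 = 0.6121 mm.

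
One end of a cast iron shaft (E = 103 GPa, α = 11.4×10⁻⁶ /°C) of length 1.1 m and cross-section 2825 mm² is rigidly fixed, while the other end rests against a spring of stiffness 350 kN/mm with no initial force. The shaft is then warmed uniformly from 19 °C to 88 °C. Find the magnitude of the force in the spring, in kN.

If the spring were absent the shaft would lengthen by αΔT L = 11.4×10⁻⁶ × 69 × 1100 = 0.8653 mm.
Let P be the compressive force at the spring. The shaft shortens elastically by PL/(AE) and the spring compresses by P/k; together these equal δ_free.
So P = δ_free / [L/(AE) + 1/k] = 0.8653 / [ 1100/(2825×103×10³) + 1/(350×10³) ].
P = 0.8653 / 6.638×10⁻⁶ = 130400 N.

P ≈ 130 kN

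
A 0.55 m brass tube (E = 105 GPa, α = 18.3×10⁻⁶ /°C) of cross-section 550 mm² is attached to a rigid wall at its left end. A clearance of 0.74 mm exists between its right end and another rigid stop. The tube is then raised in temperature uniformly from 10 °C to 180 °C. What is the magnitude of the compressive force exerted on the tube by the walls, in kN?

P ≈ 102 kN

Free thermal elongation = αΔT L = 18.3×10⁻⁶ × 170 × 550 = 1.711 mm.
The gap closes (δ_free > 0.74 mm) and the wall then resists a further 1.711 − 0.74 = 0.971 mm of expansion.
So σ = E(δ_free − g)/L = 105×10³ × 0.971/550 = 185.4 MPa.
Force on the wall = σA = 185.4 × 550 mm² = 102 kN.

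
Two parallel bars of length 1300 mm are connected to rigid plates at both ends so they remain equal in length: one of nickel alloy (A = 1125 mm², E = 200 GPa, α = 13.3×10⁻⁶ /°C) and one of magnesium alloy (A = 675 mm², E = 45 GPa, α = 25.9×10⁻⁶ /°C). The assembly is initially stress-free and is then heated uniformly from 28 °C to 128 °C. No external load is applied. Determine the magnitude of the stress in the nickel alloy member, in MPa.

σ ≈ 30 MPa (tensile)

Equilibrium of a rigid end plate with no external load gives equal and opposite internal forces ±P in the two members. Since α_{magnesium alloy} > α_{nickel alloy}, heating drives the magnesium alloy into compression and the nickel alloy into tension.
Compatibility of the two members (thermal + elastic change equal): (α₁ − α₂)ΔT = P·[1/(A₁E₁) + 1/(A₂E₂)].
|α₁ − α₂|·ΔT = 12.6×10⁻⁶ × 100 = 0.00126.
1/(A₁E₁) + 1/(A₂E₂) = 1/(1125×200×10³) + 1/(675×45×10³) = 3.737×10⁻⁸ N⁻¹.
P = 0.00126 / 3.737×10⁻⁸ = 33720 N = 33.72 kN.
σ_{nickel alloy} = P/A₁ = 33720/1125 = 29.97 MPa, tensile.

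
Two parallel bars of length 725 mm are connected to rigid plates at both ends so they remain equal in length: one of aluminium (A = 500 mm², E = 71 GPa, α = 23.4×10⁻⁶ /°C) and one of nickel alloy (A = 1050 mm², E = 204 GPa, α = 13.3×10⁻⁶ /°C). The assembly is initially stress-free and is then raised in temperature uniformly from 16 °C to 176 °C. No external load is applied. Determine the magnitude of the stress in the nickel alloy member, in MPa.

The aluminium has the larger α, so on heating it would change length more than the nickel alloy if both were free. The rigid plates force a common final length, so the aluminium is put into compression and the nickel alloy into tension, with equal and opposite forces P (no external load).
Setting the final lengths equal and cancelling L: (α₁ − α₂)ΔT = P/(A₁E₁) + P/(A₂E₂).
|α₁ − α₂|·ΔT = 10.1×10⁻⁶ × 160 = 0.001616.
1/(A₁E₁) + 1/(A₂E₂) = 1/(500×71×10³) + 1/(1050×204×10³) = 3.284×10⁻⁸ N⁻¹.
So P = 0.001616 / 3.284×10⁻⁸ = 49.21 kN.
σ_{nickel alloy} = P/A₂ = 49210/1050 = 46.87 MPa, tensile.

σ ≈ 46.9 MPa (tensile)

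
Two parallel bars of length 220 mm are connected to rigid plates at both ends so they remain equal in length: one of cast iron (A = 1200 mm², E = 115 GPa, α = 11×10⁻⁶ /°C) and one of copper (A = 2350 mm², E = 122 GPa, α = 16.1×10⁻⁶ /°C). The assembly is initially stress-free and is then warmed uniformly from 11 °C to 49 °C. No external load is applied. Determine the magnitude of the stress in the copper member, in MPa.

σ ≈ 7.68 MPa (compressive)

Equilibrium of a rigid end plate with no external load gives equal and opposite internal forces ±P in the two members. Since α_{copper} > α_{cast iron}, heating drives the copper into compression and the cast iron into tension.
Setting the final lengths equal and cancelling L: (α₁ − α₂)ΔT = P/(A₁E₁) + P/(A₂E₂).
|α₁ − α₂|·ΔT = 5.1×10⁻⁶ × 38 = 0.0001938.
1/(A₁E₁) + 1/(A₂E₂) = 1/(1200×115×10³) + 1/(2350×122×10³) = 1.073×10⁻⁸ N⁻¹.
So P = 0.0001938 / 1.073×10⁻⁸ = 18.05 kN.
σ_{copper} = P/A₂ = 18050/2350 = 7.683 MPa, compressive.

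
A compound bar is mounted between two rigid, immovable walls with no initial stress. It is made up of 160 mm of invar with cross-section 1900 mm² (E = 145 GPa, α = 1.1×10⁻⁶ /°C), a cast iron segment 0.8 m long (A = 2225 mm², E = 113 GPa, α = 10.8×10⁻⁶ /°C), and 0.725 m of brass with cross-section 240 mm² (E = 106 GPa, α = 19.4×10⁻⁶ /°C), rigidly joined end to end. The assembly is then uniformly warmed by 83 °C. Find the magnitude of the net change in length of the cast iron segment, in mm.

Free thermal expansion of the whole bar: Σ αᵢΔT Lᵢ = 1.1×10⁻⁶×83×160 + 10.8×10⁻⁶×83×800 + 19.4×10⁻⁶×83×725 = 1.899 mm.
Since the ends are fixed, an axial force P builds up, equal in every segment, with P · Σ Lᵢ/(AᵢEᵢ) = δ_free.
Σ Lᵢ/(AᵢEᵢ) = 160/(1900×145×10³) + 800/(2225×113×10³) + 725/(240×106×10³) = 3.226×10⁻⁵ mm/N.
So P = 1.899 / 3.226×10⁻⁵ = 58.87 kN, compressive.
For the cast iron segment, free thermal change = 10.8×10⁻⁶×83×800 = 0.7171 mm and elastic change from P = 58870×800/(2225×113×10³) = 0.1873 mm; these oppose, so the net change is 0.53 mm (segment lengthens).

|ΔL| ≈ 0.53 mm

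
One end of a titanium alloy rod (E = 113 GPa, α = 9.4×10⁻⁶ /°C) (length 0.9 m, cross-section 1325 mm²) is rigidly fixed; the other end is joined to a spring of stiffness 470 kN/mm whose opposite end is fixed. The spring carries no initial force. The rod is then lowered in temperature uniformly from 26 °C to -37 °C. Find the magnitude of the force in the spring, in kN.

P ≈ 65.5 kN

If the spring were absent the rod would shorten by αΔT L = 9.4×10⁻⁶ × 63 × 900 = 0.533 mm.
Let P be the tensile force in the spring. The rod extends elastically by PL/(AE) and the spring stretches by P/k; together these equal δ_free.
P [ L/(AE) + 1/k ] = δ_free → P [ 900/(1325×113×10³) + 1/(470×10³) ] = 0.533.
P = 0.533 / 8.139×10⁻⁶ = 65490 N.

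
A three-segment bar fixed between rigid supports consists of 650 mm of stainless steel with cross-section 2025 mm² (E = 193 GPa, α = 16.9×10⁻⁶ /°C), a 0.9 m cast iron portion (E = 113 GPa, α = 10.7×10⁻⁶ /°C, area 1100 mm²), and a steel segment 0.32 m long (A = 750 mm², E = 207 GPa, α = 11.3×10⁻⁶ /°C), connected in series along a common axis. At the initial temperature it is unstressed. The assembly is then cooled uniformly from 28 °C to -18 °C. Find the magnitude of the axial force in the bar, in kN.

P ≈ 102 kN (tensile)

If the supports were absent, the total length change would be Σ αᵢΔT Lᵢ = 16.9×10⁻⁶×46×650 + 10.7×10⁻⁶×46×900 + 11.3×10⁻⁶×46×320 = 1.115 mm.
The walls prevent any net length change, so an axial force P (same in every segment) develops. Compatibility: P · Σ Lᵢ/(AᵢEᵢ) = δ_free.
Σ Lᵢ/(AᵢEᵢ) = 650/(2025×193×10³) + 900/(1100×113×10³) + 320/(750×207×10³) = 1.096×10⁻⁵ mm/N.
Hence P = δ_free / Σ(L/AE) = 1.115/1.096×10⁻⁵ = 101.7 kN (tensile).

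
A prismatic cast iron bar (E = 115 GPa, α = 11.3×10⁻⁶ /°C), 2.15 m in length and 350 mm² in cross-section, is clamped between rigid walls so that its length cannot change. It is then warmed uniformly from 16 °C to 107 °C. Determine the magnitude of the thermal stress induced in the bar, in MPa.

σ ≈ 118 MPa (compressive)

The supports are rigid, so the total axial strain is zero. The restrained thermal strain is ε = αΔT = 11.3×10⁻⁶ × 91 = 1028.3×10⁻⁶.
The stress required to suppress this strain is σ = Eε = 115×10³ × 1028.3×10⁻⁶ = 118.3 MPa, compressive since the bar is trying to expand.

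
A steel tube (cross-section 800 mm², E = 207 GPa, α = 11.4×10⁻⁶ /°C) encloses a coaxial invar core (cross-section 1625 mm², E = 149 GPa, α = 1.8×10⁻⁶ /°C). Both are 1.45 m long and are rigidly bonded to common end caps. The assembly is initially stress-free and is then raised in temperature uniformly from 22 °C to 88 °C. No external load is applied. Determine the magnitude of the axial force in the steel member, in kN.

P ≈ 62.3 kN (compressive in the steel)

Equilibrium of a rigid end plate with no external load gives equal and opposite internal forces ±P in the two members. Since α_{steel} > α_{invar}, heating drives the steel into compression and the invar into tension.
Compatibility of the two members (thermal + elastic change equal): (α₁ − α₂)ΔT = P·[1/(A₁E₁) + 1/(A₂E₂)].
|α₁ − α₂|·ΔT = 9.6×10⁻⁶ × 66 = 0.0006336.
1/(A₁E₁) + 1/(A₂E₂) = 1/(800×207×10³) + 1/(1625×149×10³) = 1.017×10⁻⁸ N⁻¹.
So P = 0.0006336 / 1.017×10⁻⁸ = 62.31 kN.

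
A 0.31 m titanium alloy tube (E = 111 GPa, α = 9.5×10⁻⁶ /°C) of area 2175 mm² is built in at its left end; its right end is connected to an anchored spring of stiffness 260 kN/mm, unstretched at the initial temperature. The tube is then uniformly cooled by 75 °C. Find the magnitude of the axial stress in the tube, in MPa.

The unrestrained thermal change is αΔT L = 9.5×10⁻⁶ × 75 × 310 = 0.2209 mm.
With a force P in the spring, the elastic change of the tube is PL/(AE) and that of the spring is P/k; compatibility requires their sum to equal δ_free.
So P = δ_free / [L/(AE) + 1/k] = 0.2209 / [ 310/(2175×111×10³) + 1/(260×10³) ].
P = 0.2209 / 5.13×10⁻⁶ = 43050 N.
σ = P/A = 43050/2175 = 19.79 MPa.

σ ≈ 19.8 MPa (tensile)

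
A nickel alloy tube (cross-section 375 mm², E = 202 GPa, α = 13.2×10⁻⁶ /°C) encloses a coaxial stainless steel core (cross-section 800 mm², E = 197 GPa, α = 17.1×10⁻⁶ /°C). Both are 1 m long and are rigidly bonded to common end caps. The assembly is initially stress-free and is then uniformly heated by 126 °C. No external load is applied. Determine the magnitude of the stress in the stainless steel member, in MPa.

The stainless steel has the larger α, so on heating it would change length more than the nickel alloy if both were free. The rigid plates force a common final length, so the stainless steel is put into compression and the nickel alloy into tension, with equal and opposite forces P (no external load).
Equating the net (thermal + elastic) strains gives |α₁ − α₂|·ΔT = P·[1/(A₁E₁) + 1/(A₂E₂)].
|α₁ − α₂|·ΔT = 3.9×10⁻⁶ × 126 = 0.0004914.
1/(A₁E₁) + 1/(A₂E₂) = 1/(375×202×10³) + 1/(800×197×10³) = 1.955×10⁻⁸ N⁻¹.
So P = 0.0004914 / 1.955×10⁻⁸ = 25.14 kN.
σ_{stainless steel} = P/A₂ = 25140/800 = 31.43 MPa, compressive.

σ ≈ 31.4 MPa (compressive)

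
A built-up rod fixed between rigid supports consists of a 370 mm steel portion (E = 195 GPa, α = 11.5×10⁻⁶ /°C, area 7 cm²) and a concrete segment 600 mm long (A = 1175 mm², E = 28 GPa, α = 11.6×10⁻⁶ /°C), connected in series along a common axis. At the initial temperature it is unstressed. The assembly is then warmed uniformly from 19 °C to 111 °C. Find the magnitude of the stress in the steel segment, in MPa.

Free thermal expansion of the whole bar: Σ αᵢΔT Lᵢ = 11.5×10⁻⁶×92×370 + 11.6×10⁻⁶×92×600 = 1.032 mm.
The rigid supports impose zero overall length change; the single axial force P common to all segments must satisfy P Σ Lᵢ/(AᵢEᵢ) = δ_free.
The series flexibility is Σ Lᵢ/(AᵢEᵢ) = 370/(700×195×10³) + 600/(1175×28×10³) = 2.095×10⁻⁵ mm/N.
Hence P = δ_free / Σ(L/AE) = 1.032/2.095×10⁻⁵ = 49.26 kN (compressive).
σ_{steel} = P / A = 49260 / 700 = 70.36 MPa.

σ ≈ 70.4 MPa (compressive)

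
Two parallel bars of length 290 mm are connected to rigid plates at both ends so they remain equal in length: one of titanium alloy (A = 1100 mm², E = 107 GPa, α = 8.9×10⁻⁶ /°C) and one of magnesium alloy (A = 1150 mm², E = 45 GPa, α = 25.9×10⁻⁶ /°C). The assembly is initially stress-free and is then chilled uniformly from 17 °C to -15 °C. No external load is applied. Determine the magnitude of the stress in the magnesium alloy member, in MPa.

Both members must finish at the same length. With the larger α, the magnesium alloy tends to over-contract; the plates restrain it, putting the magnesium alloy in tension and the titanium alloy in compression. With no external load the two internal forces are equal and opposite, magnitude P.
Compatibility of the two members (thermal + elastic change equal): (α₁ − α₂)ΔT = P·[1/(A₁E₁) + 1/(A₂E₂)].
|α₁ − α₂|·ΔT = 17×10⁻⁶ × 32 = 0.000544.
1/(A₁E₁) + 1/(A₂E₂) = 1/(1100×107×10³) + 1/(1150×45×10³) = 2.782×10⁻⁸ N⁻¹.
P = 0.000544 / 2.782×10⁻⁸ = 19550 N = 19.55 kN.
σ_{magnesium alloy} = P/A₂ = 19550/1150 = 17 MPa, tensile.

σ ≈ 17 MPa (tensile)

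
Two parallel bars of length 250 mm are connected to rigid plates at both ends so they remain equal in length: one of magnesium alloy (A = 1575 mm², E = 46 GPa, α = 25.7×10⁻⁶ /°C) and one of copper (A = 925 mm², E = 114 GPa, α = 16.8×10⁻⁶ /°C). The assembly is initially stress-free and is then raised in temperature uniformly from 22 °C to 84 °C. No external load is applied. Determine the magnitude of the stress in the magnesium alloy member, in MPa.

Both members must finish at the same length. With the larger α, the magnesium alloy tends to over-expand; the plates restrain it, putting the magnesium alloy in compression and the copper in tension. With no external load the two internal forces are equal and opposite, magnitude P.
Compatibility of the two members (thermal + elastic change equal): (α₁ − α₂)ΔT = P·[1/(A₁E₁) + 1/(A₂E₂)].
|α₁ − α₂|·ΔT = 8.9×10⁻⁶ × 62 = 0.0005518.
1/(A₁E₁) + 1/(A₂E₂) = 1/(1575×46×10³) + 1/(925×114×10³) = 2.329×10⁻⁸ N⁻¹.
P = 0.0005518 / 2.329×10⁻⁸ = 23700 N = 23.7 kN.
σ_{magnesium alloy} = P/A₁ = 23700/1575 = 15.05 MPa, compressive.

σ ≈ 15 MPa (compressive)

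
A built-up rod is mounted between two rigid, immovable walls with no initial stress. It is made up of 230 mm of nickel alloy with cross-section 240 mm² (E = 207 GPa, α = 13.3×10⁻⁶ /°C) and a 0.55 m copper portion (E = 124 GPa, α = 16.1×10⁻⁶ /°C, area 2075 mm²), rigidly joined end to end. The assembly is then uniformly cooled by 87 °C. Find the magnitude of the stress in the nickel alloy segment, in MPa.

σ ≈ 638 MPa (tensile)

With the walls removed the bar would change length by δ_free = Σ αᵢΔT Lᵢ = 13.3×10⁻⁶×87×230 + 16.1×10⁻⁶×87×550 = 1.037 mm.
Since the ends are fixed, an axial force P builds up, equal in every segment, with P · Σ Lᵢ/(AᵢEᵢ) = δ_free.
Σ Lᵢ/(AᵢEᵢ) = 230/(240×207×10³) + 550/(2075×124×10³) = 6.767×10⁻⁶ mm/N.
P = 1.037 / 6.767×10⁻⁶ = 153200 N = 153.2 kN, tensile.
σ_{nickel alloy} = P / A = 153200 / 240 = 638.2 MPa.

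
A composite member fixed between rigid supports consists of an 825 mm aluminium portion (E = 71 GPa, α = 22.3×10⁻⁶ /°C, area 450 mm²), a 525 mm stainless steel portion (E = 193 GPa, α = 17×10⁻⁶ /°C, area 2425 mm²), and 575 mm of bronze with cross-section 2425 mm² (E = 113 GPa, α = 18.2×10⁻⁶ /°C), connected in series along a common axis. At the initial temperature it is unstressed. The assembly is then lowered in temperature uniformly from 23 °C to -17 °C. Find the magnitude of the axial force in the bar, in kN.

P ≈ 52 kN (tensile)

If the supports were absent, the total length change would be Σ αᵢΔT Lᵢ = 22.3×10⁻⁶×40×825 + 17×10⁻⁶×40×525 + 18.2×10⁻⁶×40×575 = 1.512 mm.
The walls prevent any net length change, so an axial force P (same in every segment) develops. Compatibility: P · Σ Lᵢ/(AᵢEᵢ) = δ_free.
The series flexibility is Σ Lᵢ/(AᵢEᵢ) = 825/(450×71×10³) + 525/(2425×193×10³) + 575/(2425×113×10³) = 2.904×10⁻⁵ mm/N.
Hence P = δ_free / Σ(L/AE) = 1.512/2.904×10⁻⁵ = 52.05 kN (tensile).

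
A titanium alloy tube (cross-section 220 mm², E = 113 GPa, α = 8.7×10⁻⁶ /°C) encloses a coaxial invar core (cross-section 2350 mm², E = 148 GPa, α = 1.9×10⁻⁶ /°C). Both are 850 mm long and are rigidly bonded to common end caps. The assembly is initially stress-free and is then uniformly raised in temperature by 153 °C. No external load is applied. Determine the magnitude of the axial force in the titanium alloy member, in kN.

Both members must finish at the same length. With the larger α, the titanium alloy tends to over-expand; the plates restrain it, putting the titanium alloy in compression and the invar in tension. With no external load the two internal forces are equal and opposite, magnitude P.
Compatibility of the two members (thermal + elastic change equal): (α₁ − α₂)ΔT = P·[1/(A₁E₁) + 1/(A₂E₂)].
|α₁ − α₂|·ΔT = 6.8×10⁻⁶ × 153 = 0.00104.
1/(A₁E₁) + 1/(A₂E₂) = 1/(220×113×10³) + 1/(2350×148×10³) = 4.31×10⁻⁸ N⁻¹.
P = 0.00104 / 4.31×10⁻⁸ = 24140 N = 24.14 kN.

P ≈ 24.1 kN (compressive in the titanium alloy)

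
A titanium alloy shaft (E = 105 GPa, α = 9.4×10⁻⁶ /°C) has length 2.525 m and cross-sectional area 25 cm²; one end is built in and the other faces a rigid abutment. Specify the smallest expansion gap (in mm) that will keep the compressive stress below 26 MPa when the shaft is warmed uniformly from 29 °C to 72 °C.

Free expansion if unrestrained: δ_free = αΔT L = 9.4×10⁻⁶ × 43 × 2525 = 1.021 mm.
A stress of 26 MPa corresponds to the wall pushing the shaft back by σL/E = 26×2525/(105×10³) = 0.6252 mm.
The gap must absorb the remainder: g_min = 1.021 − 0.6252 = 0.3954 mm.

g ≈ 0.395 mm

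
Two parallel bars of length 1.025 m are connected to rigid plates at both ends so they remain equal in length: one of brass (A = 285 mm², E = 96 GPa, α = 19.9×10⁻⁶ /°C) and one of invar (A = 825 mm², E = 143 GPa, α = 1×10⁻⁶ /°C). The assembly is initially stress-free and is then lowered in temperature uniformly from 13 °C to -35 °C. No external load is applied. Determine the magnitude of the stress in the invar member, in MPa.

σ ≈ 24.4 MPa (compressive)

Equilibrium of a rigid end plate with no external load gives equal and opposite internal forces ±P in the two members. Since α_{brass} > α_{invar}, cooling drives the brass into tension and the invar into compression.
Setting the final lengths equal and cancelling L: (α₁ − α₂)ΔT = P/(A₁E₁) + P/(A₂E₂).
|α₁ − α₂|·ΔT = 18.9×10⁻⁶ × 48 = 0.0009072.
1/(A₁E₁) + 1/(A₂E₂) = 1/(285×96×10³) + 1/(825×143×10³) = 4.503×10⁻⁸ N⁻¹.
So P = 0.0009072 / 4.503×10⁻⁸ = 20.15 kN.
σ_{invar} = P/A₂ = 20150/825 = 24.42 MPa, compressive.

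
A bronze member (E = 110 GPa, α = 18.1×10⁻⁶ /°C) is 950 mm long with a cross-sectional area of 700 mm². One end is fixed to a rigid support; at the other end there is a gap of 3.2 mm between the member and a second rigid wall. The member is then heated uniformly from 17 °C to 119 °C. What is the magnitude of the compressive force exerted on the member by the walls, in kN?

P ≈ 0 kN

If the wall were absent the member would grow by αΔT L = 18.1×10⁻⁶ × 102 × 950 = 1.754 mm.
This is smaller than the 3.2 mm clearance, so the member expands freely without reaching the stop — the stress is zero.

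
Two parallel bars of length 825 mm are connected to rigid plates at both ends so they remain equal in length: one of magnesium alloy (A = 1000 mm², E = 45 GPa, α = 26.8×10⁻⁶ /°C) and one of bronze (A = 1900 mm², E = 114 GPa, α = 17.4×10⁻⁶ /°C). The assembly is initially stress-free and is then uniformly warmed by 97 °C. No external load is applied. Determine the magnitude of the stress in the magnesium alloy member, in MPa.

σ ≈ 34 MPa (compressive)

Equilibrium of a rigid end plate with no external load gives equal and opposite internal forces ±P in the two members. Since α_{magnesium alloy} > α_{bronze}, heating drives the magnesium alloy into compression and the bronze into tension.
Compatibility of the two members (thermal + elastic change equal): (α₁ − α₂)ΔT = P·[1/(A₁E₁) + 1/(A₂E₂)].
|α₁ − α₂|·ΔT = 9.4×10⁻⁶ × 97 = 0.0009118.
1/(A₁E₁) + 1/(A₂E₂) = 1/(1000×45×10³) + 1/(1900×114×10³) = 2.684×10⁻⁸ N⁻¹.
So P = 0.0009118 / 2.684×10⁻⁸ = 33.97 kN.
σ_{magnesium alloy} = P/A₁ = 33970/1000 = 33.97 MPa, compressive.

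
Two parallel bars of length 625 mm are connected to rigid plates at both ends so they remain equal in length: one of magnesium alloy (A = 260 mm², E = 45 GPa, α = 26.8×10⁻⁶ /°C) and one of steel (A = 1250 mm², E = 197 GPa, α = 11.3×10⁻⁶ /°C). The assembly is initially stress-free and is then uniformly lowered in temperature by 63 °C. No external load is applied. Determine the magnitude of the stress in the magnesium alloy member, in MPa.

σ ≈ 41.9 MPa (tensile)

Both members must finish at the same length. With the larger α, the magnesium alloy tends to over-contract; the plates restrain it, putting the magnesium alloy in tension and the steel in compression. With no external load the two internal forces are equal and opposite, magnitude P.
Equating the net (thermal + elastic) strains gives |α₁ − α₂|·ΔT = P·[1/(A₁E₁) + 1/(A₂E₂)].
|α₁ − α₂|·ΔT = 15.5×10⁻⁶ × 63 = 0.0009765.
1/(A₁E₁) + 1/(A₂E₂) = 1/(260×45×10³) + 1/(1250×197×10³) = 8.953×10⁻⁸ N⁻¹.
So P = 0.0009765 / 8.953×10⁻⁸ = 10.91 kN.
σ_{magnesium alloy} = P/A₁ = 10910/260 = 41.95 MPa, tensile.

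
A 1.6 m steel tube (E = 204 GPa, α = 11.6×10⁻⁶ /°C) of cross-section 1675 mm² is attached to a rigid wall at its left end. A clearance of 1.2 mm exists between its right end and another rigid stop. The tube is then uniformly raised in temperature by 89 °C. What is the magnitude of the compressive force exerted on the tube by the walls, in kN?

P ≈ 96.5 kN

If the wall were absent the tube would grow by αΔT L = 11.6×10⁻⁶ × 89 × 1600 = 1.652 mm.
After closing the 1.2 mm clearance, 1.652 − 1.2 = 0.4518 mm of expansion remains to be suppressed by the wall.
Compatibility: PL/(AE) = 0.4518 mm, so σ = P/A = E × (0.4518/1600) = 57.61 MPa.
Force on the wall = σA = 57.61 × 1675 mm² = 96.5 kN.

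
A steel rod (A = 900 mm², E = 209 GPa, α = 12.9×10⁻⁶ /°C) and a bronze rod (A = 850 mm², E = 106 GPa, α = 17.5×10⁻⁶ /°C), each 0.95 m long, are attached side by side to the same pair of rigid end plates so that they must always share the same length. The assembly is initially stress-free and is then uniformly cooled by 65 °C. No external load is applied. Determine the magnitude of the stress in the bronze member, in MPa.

Both members must finish at the same length. With the larger α, the bronze tends to over-contract; the plates restrain it, putting the bronze in tension and the steel in compression. With no external load the two internal forces are equal and opposite, magnitude P.
Compatibility of the two members (thermal + elastic change equal): (α₁ − α₂)ΔT = P·[1/(A₁E₁) + 1/(A₂E₂)].
|α₁ − α₂|·ΔT = 4.6×10⁻⁶ × 65 = 0.000299.
1/(A₁E₁) + 1/(A₂E₂) = 1/(900×209×10³) + 1/(850×106×10³) = 1.642×10⁻⁸ N⁻¹.
P = 0.000299 / 1.642×10⁻⁸ = 18210 N = 18.21 kN.
σ_{bronze} = P/A₂ = 18210/850 = 21.43 MPa, tensile.

σ ≈ 21.4 MPa (tensile)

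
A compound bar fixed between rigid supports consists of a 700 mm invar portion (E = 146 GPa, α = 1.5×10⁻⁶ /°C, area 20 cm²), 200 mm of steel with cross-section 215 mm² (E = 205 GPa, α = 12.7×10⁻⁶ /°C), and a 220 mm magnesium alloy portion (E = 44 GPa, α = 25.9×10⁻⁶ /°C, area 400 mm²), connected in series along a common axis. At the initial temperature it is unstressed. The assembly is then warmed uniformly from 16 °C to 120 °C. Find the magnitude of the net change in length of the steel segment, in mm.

|ΔL| ≈ 0.0386 mm

With the walls removed the bar would change length by δ_free = Σ αᵢΔT Lᵢ = 1.5×10⁻⁶×104×700 + 12.7×10⁻⁶×104×200 + 25.9×10⁻⁶×104×220 = 0.966 mm.
Since the ends are fixed, an axial force P builds up, equal in every segment, with P · Σ Lᵢ/(AᵢEᵢ) = δ_free.
Σ Lᵢ/(AᵢEᵢ) = 700/(2000×146×10³) + 200/(215×205×10³) + 220/(400×44×10³) = 1.943×10⁻⁵ mm/N.
Hence P = δ_free / Σ(L/AE) = 0.966/1.943×10⁻⁵ = 49.7 kN (compressive).
For the steel segment, free thermal change = 12.7×10⁻⁶×104×200 = 0.2642 mm and elastic change from P = 49700×200/(215×205×10³) = 0.2255 mm; these oppose, so the net change is 0.0386 mm (segment lengthens).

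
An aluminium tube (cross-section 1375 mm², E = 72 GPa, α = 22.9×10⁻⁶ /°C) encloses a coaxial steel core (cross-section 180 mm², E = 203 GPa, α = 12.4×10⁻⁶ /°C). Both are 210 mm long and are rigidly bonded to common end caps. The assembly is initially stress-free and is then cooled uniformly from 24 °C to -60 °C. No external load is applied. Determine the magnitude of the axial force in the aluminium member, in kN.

P ≈ 23.5 kN (tensile in the aluminium)

The aluminium has the larger α, so on cooling it would change length more than the steel if both were free. The rigid plates force a common final length, so the aluminium is put into tension and the steel into compression, with equal and opposite forces P (no external load).
Equating the net (thermal + elastic) strains gives |α₁ − α₂|·ΔT = P·[1/(A₁E₁) + 1/(A₂E₂)].
|α₁ − α₂|·ΔT = 10.5×10⁻⁶ × 84 = 0.000882.
1/(A₁E₁) + 1/(A₂E₂) = 1/(1375×72×10³) + 1/(180×203×10³) = 3.747×10⁻⁸ N⁻¹.
So P = 0.000882 / 3.747×10⁻⁸ = 23.54 kN.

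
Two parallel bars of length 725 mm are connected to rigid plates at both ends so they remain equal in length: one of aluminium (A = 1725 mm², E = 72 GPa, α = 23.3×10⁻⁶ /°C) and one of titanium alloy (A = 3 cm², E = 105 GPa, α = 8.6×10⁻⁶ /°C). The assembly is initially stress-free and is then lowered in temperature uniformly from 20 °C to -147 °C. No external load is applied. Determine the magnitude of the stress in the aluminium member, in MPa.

Both members must finish at the same length. With the larger α, the aluminium tends to over-contract; the plates restrain it, putting the aluminium in tension and the titanium alloy in compression. With no external load the two internal forces are equal and opposite, magnitude P.
Setting the final lengths equal and cancelling L: (α₁ − α₂)ΔT = P/(A₁E₁) + P/(A₂E₂).
|α₁ − α₂|·ΔT = 14.7×10⁻⁶ × 167 = 0.002455.
1/(A₁E₁) + 1/(A₂E₂) = 1/(1725×72×10³) + 1/(300×105×10³) = 3.98×10⁻⁸ N⁻¹.
P = 0.002455 / 3.98×10⁻⁸ = 61680 N = 61.68 kN.
σ_{aluminium} = P/A₁ = 61680/1725 = 35.76 MPa, tensile.

σ ≈ 35.8 MPa (tensile)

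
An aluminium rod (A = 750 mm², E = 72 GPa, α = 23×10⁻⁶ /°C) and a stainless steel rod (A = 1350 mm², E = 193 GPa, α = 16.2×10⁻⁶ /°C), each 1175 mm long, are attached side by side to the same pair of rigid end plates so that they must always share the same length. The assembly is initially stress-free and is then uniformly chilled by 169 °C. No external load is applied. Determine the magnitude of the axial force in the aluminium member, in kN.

P ≈ 51.4 kN (tensile in the aluminium)

The aluminium has the larger α, so on cooling it would change length more than the stainless steel if both were free. The rigid plates force a common final length, so the aluminium is put into tension and the stainless steel into compression, with equal and opposite forces P (no external load).
Equating the net (thermal + elastic) strains gives |α₁ − α₂|·ΔT = P·[1/(A₁E₁) + 1/(A₂E₂)].
|α₁ − α₂|·ΔT = 6.8×10⁻⁶ × 169 = 0.001149.
1/(A₁E₁) + 1/(A₂E₂) = 1/(750×72×10³) + 1/(1350×193×10³) = 2.236×10⁻⁸ N⁻¹.
So P = 0.001149 / 2.236×10⁻⁸ = 51.4 kN.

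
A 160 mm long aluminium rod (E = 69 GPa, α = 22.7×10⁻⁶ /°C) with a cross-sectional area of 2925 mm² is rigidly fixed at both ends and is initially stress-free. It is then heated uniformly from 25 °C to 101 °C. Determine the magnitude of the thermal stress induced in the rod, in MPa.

σ ≈ 119 MPa (compressive)

Because both ends are immovable the net strain is zero, and the suppressed thermal strain is αΔT = 22.7×10⁻⁶ × 76 = 1725.2×10⁻⁶.
Hence σ = E·αΔT = 69×10³ × 1725.2×10⁻⁶ = 119 MPa, compressive.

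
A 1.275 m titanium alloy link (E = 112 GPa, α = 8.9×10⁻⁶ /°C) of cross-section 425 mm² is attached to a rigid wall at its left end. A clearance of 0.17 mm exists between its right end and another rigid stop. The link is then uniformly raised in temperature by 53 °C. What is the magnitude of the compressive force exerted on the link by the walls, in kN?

P ≈ 16.1 kN

If the wall were absent the link would grow by αΔT L = 8.9×10⁻⁶ × 53 × 1275 = 0.6014 mm.
The gap closes (δ_free > 0.17 mm) and the wall then resists a further 0.6014 − 0.17 = 0.4314 mm of expansion.
Compatibility: PL/(AE) = 0.4314 mm, so σ = P/A = E × (0.4314/1275) = 37.9 MPa.
Force on the wall = σA = 37.9 × 425 mm² = 16.11 kN.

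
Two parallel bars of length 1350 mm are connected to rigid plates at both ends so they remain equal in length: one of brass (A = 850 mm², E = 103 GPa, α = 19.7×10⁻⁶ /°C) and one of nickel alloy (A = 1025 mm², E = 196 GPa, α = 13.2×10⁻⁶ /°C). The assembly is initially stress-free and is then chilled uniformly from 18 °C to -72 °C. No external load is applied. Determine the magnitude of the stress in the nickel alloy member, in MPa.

Equilibrium of a rigid end plate with no external load gives equal and opposite internal forces ±P in the two members. Since α_{brass} > α_{nickel alloy}, cooling drives the brass into tension and the nickel alloy into compression.
Setting the final lengths equal and cancelling L: (α₁ − α₂)ΔT = P/(A₁E₁) + P/(A₂E₂).
|α₁ − α₂|·ΔT = 6.5×10⁻⁶ × 90 = 0.000585.
1/(A₁E₁) + 1/(A₂E₂) = 1/(850×103×10³) + 1/(1025×196×10³) = 1.64×10⁻⁸ N⁻¹.
So P = 0.000585 / 1.64×10⁻⁸ = 35.67 kN.
σ_{nickel alloy} = P/A₂ = 35670/1025 = 34.8 MPa, compressive.

σ ≈ 34.8 MPa (compressive)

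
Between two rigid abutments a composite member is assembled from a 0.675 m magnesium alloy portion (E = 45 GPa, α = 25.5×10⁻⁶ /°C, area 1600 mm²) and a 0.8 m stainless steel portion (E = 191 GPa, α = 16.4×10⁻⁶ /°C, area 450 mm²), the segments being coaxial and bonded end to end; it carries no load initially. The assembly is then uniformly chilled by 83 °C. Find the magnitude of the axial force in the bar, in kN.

Free thermal contraction of the whole bar: Σ αᵢΔT Lᵢ = 25.5×10⁻⁶×83×675 + 16.4×10⁻⁶×83×800 = 2.518 mm.
Since the ends are fixed, an axial force P builds up, equal in every segment, with P · Σ Lᵢ/(AᵢEᵢ) = δ_free.
Σ Lᵢ/(AᵢEᵢ) = 675/(1600×45×10³) + 800/(450×191×10³) = 1.868×10⁻⁵ mm/N.
P = 2.518 / 1.868×10⁻⁵ = 134800 N = 134.8 kN, tensile.

P ≈ 135 kN (tensile)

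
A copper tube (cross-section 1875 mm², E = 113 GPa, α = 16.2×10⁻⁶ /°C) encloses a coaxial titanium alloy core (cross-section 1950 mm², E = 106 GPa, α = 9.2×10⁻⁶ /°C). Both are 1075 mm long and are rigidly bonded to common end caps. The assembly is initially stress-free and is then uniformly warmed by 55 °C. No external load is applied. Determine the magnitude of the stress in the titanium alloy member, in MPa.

Both members must finish at the same length. With the larger α, the copper tends to over-expand; the plates restrain it, putting the copper in compression and the titanium alloy in tension. With no external load the two internal forces are equal and opposite, magnitude P.
Compatibility of the two members (thermal + elastic change equal): (α₁ − α₂)ΔT = P·[1/(A₁E₁) + 1/(A₂E₂)].
|α₁ − α₂|·ΔT = 7×10⁻⁶ × 55 = 0.000385.
1/(A₁E₁) + 1/(A₂E₂) = 1/(1875×113×10³) + 1/(1950×106×10³) = 9.558×10⁻⁹ N⁻¹.
So P = 0.000385 / 9.558×10⁻⁹ = 40.28 kN.
σ_{titanium alloy} = P/A₂ = 40280/1950 = 20.66 MPa, tensile.

σ ≈ 20.7 MPa (tensile)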